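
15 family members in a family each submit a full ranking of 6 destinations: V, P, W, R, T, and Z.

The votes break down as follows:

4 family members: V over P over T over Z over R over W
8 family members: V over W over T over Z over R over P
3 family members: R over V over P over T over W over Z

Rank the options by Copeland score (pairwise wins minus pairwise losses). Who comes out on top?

V

Pairwise results:
  V vs P: V wins 15–0.
  V vs W: V wins 15–0.
  V vs R: V wins 12–3.
  V vs T: V wins 15–0.
  V vs Z: V wins 15–0.
  P vs W: W wins 8–7.
  P vs R: R wins 11–4.
  P vs T: T wins 8–7.
  P vs Z: Z wins 8–7.
  W vs R: W wins 8–7.
  W vs T: W wins 8–7.
  W vs Z: W wins 11–4.
  R vs T: T wins 12–3.
  R vs Z: Z wins 12–3.
  T vs Z: T wins 15–0.
Copeland scores (wins − losses):
  V: 5 − 0 = 5
  P: 0 − 5 = -5
  W: 4 − 1 = 3
  R: 1 − 4 = -3
  T: 3 − 2 = 1
  Z: 2 − 3 = -1
V has the best Copeland score.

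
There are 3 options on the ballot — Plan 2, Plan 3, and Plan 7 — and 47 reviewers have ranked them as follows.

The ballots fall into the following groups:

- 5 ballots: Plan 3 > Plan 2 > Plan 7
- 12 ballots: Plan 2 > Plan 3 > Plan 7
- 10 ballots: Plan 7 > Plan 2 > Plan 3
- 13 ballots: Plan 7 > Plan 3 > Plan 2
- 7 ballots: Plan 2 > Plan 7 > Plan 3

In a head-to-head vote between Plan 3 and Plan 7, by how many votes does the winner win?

13

Ballots ranking Plan 3 above Plan 7: 5+12 = 17.
Ballots ranking Plan 7 above Plan 3: 10+13+7 = 30.
Plan 7 wins 30–17, a margin of 13.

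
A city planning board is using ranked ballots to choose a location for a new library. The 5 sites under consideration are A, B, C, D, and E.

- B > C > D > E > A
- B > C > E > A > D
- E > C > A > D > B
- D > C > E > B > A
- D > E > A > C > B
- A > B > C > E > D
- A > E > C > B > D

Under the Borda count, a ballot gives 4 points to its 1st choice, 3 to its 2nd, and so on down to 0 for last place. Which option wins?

Borda scores:
  A: 0 + 1 + 2 + 0 + 2 + 4 + 4 = 13
  B: 4 + 4 + 0 + 1 + 0 + 3 + 1 = 13
  C: 3 + 3 + 3 + 3 + 1 + 2 + 2 = 17
  D: 2 + 0 + 1 + 4 + 4 + 0 + 0 = 11
  E: 1 + 2 + 4 + 2 + 3 + 1 + 3 = 16
C has the highest total.

C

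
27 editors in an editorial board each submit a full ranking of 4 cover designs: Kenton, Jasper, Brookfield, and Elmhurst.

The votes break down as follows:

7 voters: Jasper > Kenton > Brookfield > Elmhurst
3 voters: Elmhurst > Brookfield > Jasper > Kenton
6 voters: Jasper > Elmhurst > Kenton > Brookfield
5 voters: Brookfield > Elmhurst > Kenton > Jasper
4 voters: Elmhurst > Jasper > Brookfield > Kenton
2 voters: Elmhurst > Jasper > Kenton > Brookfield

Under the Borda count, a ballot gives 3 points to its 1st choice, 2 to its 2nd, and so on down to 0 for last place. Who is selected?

Borda scores:
  Kenton: 7·2 + 3·0 + 6·1 + 5·1 + 4·0 + 2·1 = 27
  Jasper: 7·3 + 3·1 + 6·3 + 5·0 + 4·2 + 2·2 = 54
  Brookfield: 7·1 + 3·2 + 6·0 + 5·3 + 4·1 + 2·0 = 32
  Elmhurst: 7·0 + 3·3 + 6·2 + 5·2 + 4·3 + 2·3 = 49
Jasper has the highest total.

Jasper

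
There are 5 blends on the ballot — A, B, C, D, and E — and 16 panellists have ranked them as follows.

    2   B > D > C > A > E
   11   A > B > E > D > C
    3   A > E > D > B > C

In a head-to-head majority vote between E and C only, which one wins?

Ballots ranking E above C: 11+3 = 14.
Ballots ranking C above E: 2.
E wins the head-to-head, 14–2.

E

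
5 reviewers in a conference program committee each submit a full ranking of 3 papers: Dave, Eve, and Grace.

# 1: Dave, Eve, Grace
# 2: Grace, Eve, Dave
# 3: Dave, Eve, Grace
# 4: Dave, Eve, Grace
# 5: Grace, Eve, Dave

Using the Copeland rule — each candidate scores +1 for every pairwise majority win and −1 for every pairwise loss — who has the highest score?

Pairwise results:
  Dave vs Eve: Dave wins 3–2.
  Dave vs Grace: Dave wins 3–2.
  Eve vs Grace: Eve wins 3–2.
Copeland scores (wins − losses):
  Dave: 2 − 0 = 2
  Eve: 1 − 1 = 0
  Grace: 0 − 2 = -2
Dave has the best Copeland score.

Dave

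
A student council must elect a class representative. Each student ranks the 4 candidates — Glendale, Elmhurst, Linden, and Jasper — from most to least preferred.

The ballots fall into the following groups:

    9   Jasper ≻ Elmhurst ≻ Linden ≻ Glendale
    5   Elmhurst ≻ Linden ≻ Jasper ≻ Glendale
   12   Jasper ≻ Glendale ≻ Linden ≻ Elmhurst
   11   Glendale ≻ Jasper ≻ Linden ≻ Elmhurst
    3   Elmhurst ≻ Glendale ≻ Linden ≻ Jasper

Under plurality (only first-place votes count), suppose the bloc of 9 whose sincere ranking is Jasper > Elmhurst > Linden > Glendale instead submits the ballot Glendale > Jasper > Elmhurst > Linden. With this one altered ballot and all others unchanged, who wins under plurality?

Glendale

First-place totals with the altered ballot: Glendale 20, Elmhurst 8, Linden 0, Jasper 12.
The switch changes the winner from Jasper to Glendale.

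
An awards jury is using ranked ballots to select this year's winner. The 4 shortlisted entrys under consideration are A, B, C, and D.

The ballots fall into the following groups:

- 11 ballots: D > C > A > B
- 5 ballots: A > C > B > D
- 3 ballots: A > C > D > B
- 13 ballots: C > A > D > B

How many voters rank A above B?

32

Ballots ranking A above B: 11+5+3+13 = 32.
Ballots ranking B above A: 0.
So 32 of 32 voters prefer A to B.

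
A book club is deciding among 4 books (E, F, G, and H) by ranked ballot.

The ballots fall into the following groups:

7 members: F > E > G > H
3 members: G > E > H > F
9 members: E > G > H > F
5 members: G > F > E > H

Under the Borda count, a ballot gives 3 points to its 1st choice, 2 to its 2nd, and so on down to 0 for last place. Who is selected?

Borda scores:
  E: 7·2 + 3·2 + 9·3 + 5·1 = 52
  F: 7·3 + 3·0 + 9·0 + 5·2 = 31
  G: 7·1 + 3·3 + 9·2 + 5·3 = 49
  H: 7·0 + 3·1 + 9·1 + 5·0 = 12
E has the highest total.

E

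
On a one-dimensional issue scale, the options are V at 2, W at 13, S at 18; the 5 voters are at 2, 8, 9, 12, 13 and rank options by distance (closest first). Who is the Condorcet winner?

With single-peaked preferences on a line, the Condorcet winner is the candidate closest to the median voter.
The median voter (position 9) is closest to W at 13.
Check: W vs S — voters closer to W: 5 of 5.

W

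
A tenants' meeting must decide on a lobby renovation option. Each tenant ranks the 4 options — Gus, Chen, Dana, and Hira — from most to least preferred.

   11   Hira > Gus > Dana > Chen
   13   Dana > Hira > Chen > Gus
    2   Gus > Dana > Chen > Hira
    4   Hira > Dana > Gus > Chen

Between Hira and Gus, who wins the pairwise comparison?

Hira

Ballots ranking Hira above Gus: 11+13+4 = 28.
Ballots ranking Gus above Hira: 2.
Hira wins the head-to-head, 28–2.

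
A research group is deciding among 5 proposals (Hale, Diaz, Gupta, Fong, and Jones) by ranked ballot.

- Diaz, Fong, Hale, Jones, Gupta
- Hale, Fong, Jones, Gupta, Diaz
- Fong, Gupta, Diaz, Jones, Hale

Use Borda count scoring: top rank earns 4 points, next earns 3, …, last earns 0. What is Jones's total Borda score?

Borda scores:
  Hale: 2 + 4 + 0 = 6
  Diaz: 4 + 0 + 2 = 6
  Gupta: 0 + 1 + 3 = 4
  Fong: 3 + 3 + 4 = 10
  Jones: 1 + 2 + 1 = 4

4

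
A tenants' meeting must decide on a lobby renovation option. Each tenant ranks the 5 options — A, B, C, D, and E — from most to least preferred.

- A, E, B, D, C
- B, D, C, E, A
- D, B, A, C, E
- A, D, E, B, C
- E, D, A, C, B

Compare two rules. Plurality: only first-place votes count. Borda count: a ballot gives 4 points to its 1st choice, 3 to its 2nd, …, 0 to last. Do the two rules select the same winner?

No

Plurality first-place counts: A 2, B 1, C 0, D 1, E 1 → A.
Borda totals: A 12, B 10, C 4, D 14, E 10 → D.
The two rules disagree: plurality picks A, Borda picks D.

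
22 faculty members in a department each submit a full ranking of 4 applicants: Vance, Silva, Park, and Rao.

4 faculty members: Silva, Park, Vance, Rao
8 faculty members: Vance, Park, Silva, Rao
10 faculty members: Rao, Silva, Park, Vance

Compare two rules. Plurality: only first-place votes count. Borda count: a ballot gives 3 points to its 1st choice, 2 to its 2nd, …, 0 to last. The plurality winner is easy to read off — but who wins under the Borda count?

Plurality first-place counts: Vance 8, Silva 4, Park 0, Rao 10 → Rao.
Borda totals: Vance 28, Silva 40, Park 34, Rao 30 → Silva.

Silva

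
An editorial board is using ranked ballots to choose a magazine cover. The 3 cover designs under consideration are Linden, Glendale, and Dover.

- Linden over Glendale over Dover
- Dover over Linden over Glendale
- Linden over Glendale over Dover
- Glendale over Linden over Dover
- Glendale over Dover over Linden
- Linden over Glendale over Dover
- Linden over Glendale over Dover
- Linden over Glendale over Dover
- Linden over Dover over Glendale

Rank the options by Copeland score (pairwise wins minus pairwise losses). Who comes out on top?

Pairwise results:
  Linden vs Glendale: Linden wins 7–2.
  Linden vs Dover: Linden wins 7–2.
  Glendale vs Dover: Glendale wins 7–2.
Copeland scores (wins − losses):
  Linden: 2 − 0 = 2
  Glendale: 1 − 1 = 0
  Dover: 0 − 2 = -2
Linden has the best Copeland score.

Linden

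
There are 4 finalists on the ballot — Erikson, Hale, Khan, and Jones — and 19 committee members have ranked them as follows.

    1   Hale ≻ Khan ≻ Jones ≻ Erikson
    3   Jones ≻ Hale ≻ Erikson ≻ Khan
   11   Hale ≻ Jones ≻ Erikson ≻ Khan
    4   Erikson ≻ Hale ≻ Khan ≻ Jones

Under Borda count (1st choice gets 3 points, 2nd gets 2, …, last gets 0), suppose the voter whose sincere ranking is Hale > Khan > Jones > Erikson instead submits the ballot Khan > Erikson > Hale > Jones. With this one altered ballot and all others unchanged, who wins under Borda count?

Hale

Borda totals with the altered ballot: Erikson 28, Hale 48, Khan 7, Jones 31.
The winner is unchanged: still Hale.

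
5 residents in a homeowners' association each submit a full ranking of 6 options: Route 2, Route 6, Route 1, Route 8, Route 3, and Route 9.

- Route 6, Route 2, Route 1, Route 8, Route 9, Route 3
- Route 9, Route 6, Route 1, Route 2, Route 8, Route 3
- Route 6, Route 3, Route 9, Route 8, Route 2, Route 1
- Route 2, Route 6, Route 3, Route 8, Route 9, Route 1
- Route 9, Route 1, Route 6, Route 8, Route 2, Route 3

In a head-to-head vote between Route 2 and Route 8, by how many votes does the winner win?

Ballots ranking Route 2 above Route 8: 3.
Ballots ranking Route 8 above Route 2: 2.
Route 2 wins 3–2, a margin of 1.

1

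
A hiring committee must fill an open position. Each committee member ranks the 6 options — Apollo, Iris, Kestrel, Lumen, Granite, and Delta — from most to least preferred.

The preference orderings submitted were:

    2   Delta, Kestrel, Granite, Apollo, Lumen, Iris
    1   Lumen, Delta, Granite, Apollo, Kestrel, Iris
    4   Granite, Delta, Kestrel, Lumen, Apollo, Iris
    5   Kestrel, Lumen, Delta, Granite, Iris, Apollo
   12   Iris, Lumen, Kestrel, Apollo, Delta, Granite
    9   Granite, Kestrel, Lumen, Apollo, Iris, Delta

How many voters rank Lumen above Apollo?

Ballots ranking Lumen above Apollo: 1+4+5+12+9 = 31.
Ballots ranking Apollo above Lumen: 2.
So 31 of 33 voters prefer Lumen to Apollo.

31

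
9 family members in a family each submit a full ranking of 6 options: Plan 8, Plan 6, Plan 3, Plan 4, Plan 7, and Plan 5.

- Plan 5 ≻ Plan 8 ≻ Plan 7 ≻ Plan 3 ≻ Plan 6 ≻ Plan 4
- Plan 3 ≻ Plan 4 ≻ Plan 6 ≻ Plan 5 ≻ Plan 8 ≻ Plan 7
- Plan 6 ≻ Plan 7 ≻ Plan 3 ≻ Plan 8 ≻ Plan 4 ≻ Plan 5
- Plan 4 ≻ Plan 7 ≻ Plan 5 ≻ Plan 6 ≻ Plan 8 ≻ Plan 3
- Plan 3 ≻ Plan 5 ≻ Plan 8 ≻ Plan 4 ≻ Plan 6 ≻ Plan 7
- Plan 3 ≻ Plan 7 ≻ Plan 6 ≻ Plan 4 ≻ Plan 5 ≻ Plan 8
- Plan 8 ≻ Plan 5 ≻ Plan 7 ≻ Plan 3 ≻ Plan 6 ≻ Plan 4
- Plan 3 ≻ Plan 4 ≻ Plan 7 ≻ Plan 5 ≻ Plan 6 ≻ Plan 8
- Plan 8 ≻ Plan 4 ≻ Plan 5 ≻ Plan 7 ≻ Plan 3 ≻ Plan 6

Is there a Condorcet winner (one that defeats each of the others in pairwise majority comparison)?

No

Head-to-head results (9 voters total):
Plan 8 vs Plan 6: Plan 6 wins 5–4.
Plan 8 vs Plan 3: Plan 3 wins 5–4.
Plan 8 vs Plan 4: Plan 8 wins 5–4.
Plan 8 vs Plan 7: Plan 8 wins 5–4.
Plan 8 vs Plan 5: Plan 5 wins 6–3.
Plan 6 vs Plan 3: Plan 3 wins 7–2.
Plan 6 vs Plan 4: Plan 4 wins 5–4.
Plan 6 vs Plan 7: Plan 7 wins 6–3.
Plan 6 vs Plan 5: Plan 5 wins 6–3.
Plan 3 vs Plan 4: Plan 3 wins 7–2.
Plan 3 vs Plan 7: Plan 7 wins 5–4.
Plan 3 vs Plan 5: Plan 3 wins 5–4.
Plan 4 vs Plan 7: Plan 4 wins 5–4.
Plan 4 vs Plan 5: Plan 4 wins 6–3.
Plan 7 vs Plan 5: Plan 5 wins 5–4.
No candidate beats all others: Plan 8 beats Plan 4 beats Plan 6 beats Plan 8, a majority cycle.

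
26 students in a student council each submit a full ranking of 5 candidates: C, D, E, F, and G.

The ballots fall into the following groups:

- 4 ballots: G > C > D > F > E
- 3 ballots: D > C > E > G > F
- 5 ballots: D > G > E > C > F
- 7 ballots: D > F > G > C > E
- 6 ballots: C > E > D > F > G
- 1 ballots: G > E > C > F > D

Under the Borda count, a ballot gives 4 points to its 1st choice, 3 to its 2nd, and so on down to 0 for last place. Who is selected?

D

Borda scores:
  C: 4·3 + 3·3 + 5·1 + 7·1 + 6·4 + 2 = 59
  D: 4·2 + 3·4 + 5·4 + 7·4 + 6·2 + 0 = 80
  E: 4·0 + 3·2 + 5·2 + 7·0 + 6·3 + 3 = 37
  F: 4·1 + 3·0 + 5·0 + 7·3 + 6·1 + 1 = 32
  G: 4·4 + 3·1 + 5·3 + 7·2 + 6·0 + 4 = 52
D has the highest total.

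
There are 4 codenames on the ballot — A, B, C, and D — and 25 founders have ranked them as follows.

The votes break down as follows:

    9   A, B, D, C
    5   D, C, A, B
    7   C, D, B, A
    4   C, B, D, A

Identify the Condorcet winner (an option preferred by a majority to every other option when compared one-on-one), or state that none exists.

There is no Condorcet winner

Head-to-head results (25 voters total):
A vs B: A wins 14–11.
A vs C: C wins 16–9.
A vs D: D wins 16–9.
B vs C: C wins 16–9.
B vs D: B wins 13–12.
C vs D: D wins 14–11.
No candidate beats all others: A beats B beats D beats A, a majority cycle.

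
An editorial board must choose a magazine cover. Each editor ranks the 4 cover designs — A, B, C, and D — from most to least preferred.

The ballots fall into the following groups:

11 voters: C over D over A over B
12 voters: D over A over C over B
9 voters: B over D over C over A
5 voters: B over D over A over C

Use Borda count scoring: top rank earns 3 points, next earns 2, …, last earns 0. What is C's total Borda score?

54

Borda scores:
  A: 11·1 + 12·2 + 9·0 + 5·1 = 40
  B: 11·0 + 12·0 + 9·3 + 5·3 = 42
  C: 11·3 + 12·1 + 9·1 + 5·0 = 54
  D: 11·2 + 12·3 + 9·2 + 5·2 = 86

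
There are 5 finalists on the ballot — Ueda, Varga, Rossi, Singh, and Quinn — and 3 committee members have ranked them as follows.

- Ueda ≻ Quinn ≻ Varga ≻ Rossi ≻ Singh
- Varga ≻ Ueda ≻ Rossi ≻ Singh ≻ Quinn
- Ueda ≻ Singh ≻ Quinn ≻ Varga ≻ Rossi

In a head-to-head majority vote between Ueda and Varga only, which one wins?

Ueda

Ballots ranking Ueda above Varga: 2.
Ballots ranking Varga above Ueda: 1.
Ueda wins the head-to-head, 2–1.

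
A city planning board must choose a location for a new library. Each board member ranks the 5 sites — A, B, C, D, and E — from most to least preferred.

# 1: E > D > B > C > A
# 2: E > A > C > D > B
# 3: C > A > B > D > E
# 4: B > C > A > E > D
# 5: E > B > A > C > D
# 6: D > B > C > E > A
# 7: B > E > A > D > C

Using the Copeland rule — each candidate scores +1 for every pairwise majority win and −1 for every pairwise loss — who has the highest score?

B

Pairwise results:
  A vs B: B wins 5–2.
  A vs C: C wins 4–3.
  A vs D: A wins 5–2.
  A vs E: E wins 5–2.
  B vs C: B wins 5–2.
  B vs D: B wins 4–3.
  B vs E: B wins 4–3.
  C vs D: C wins 4–3.
  C vs E: E wins 4–3.
  D vs E: E wins 5–2.
Copeland scores (wins − losses):
  A: 1 − 3 = -2
  B: 4 − 0 = 4
  C: 2 − 2 = 0
  D: 0 − 4 = -4
  E: 3 − 1 = 2
B has the best Copeland score.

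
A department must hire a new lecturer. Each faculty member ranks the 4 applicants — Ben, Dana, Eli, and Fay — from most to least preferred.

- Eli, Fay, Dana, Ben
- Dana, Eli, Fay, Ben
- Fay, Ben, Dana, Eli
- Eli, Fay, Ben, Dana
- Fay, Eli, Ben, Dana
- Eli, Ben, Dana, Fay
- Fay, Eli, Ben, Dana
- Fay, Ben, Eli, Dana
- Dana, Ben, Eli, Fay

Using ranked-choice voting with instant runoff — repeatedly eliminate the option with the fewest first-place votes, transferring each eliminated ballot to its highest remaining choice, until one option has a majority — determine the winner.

Round 1: Fay 4, Eli 3, Dana 2, Ben 0. Ben has the fewest and is eliminated.
Round 2: Fay 4, Eli 3, Dana 2. Dana has the fewest and is eliminated.
Round 3: Eli 5, Fay 4. Eli has a majority.

Eli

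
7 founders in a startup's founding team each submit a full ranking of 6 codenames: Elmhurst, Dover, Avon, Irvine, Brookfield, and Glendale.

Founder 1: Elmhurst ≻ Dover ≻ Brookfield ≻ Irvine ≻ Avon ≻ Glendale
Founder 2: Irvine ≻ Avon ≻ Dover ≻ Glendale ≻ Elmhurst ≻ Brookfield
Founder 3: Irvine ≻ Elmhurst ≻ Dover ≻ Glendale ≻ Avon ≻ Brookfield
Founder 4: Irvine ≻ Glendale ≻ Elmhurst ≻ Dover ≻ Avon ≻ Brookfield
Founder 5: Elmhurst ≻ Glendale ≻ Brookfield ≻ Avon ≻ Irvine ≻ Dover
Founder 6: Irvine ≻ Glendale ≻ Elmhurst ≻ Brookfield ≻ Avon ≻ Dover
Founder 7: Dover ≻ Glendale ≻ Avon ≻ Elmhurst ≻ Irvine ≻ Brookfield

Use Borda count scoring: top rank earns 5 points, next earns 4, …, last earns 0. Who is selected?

Irvine

Borda scores:
  Elmhurst: 5 + 1 + 4 + 3 + 5 + 3 + 2 = 23
  Dover: 4 + 3 + 3 + 2 + 0 + 0 + 5 = 17
  Avon: 1 + 4 + 1 + 1 + 2 + 1 + 3 = 13
  Irvine: 2 + 5 + 5 + 5 + 1 + 5 + 1 = 24
  Brookfield: 3 + 0 + 0 + 0 + 3 + 2 + 0 = 8
  Glendale: 0 + 2 + 2 + 4 + 4 + 4 + 4 = 20
Irvine has the highest total.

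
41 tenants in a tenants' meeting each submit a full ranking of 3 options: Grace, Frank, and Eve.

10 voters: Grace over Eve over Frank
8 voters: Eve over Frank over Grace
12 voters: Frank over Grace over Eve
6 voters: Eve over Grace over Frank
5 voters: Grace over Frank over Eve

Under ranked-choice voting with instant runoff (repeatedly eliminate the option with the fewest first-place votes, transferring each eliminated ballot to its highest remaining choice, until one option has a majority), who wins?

Round 1: Grace 15, Eve 14, Frank 12. Frank has the fewest and is eliminated.
Round 2: Grace 27, Eve 14. Grace has a majority.

Grace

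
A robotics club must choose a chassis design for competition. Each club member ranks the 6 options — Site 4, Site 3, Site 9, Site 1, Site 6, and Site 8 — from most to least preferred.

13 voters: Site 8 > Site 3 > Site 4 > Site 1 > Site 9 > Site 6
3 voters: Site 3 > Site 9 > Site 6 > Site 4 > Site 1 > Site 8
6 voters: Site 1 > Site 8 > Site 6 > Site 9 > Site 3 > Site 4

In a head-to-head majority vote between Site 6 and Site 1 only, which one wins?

Site 1

Ballots ranking Site 6 above Site 1: 3.
Ballots ranking Site 1 above Site 6: 13+6 = 19.
Site 1 wins the head-to-head, 19–3.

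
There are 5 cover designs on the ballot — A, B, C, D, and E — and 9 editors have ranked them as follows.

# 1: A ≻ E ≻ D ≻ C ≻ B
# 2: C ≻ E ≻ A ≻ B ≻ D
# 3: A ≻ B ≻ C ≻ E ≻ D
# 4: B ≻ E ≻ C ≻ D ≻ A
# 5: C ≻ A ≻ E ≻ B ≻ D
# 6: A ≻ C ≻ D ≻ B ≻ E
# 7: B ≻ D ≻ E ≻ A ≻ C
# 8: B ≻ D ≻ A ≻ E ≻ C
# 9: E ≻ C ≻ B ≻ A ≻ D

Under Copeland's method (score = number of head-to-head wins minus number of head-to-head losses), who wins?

A

Pairwise results:
  A vs B: A wins 5–4.
  A vs C: A wins 5–4.
  A vs D: A wins 6–3.
  A vs E: A wins 5–4.
  B vs C: C wins 5–4.
  B vs D: B wins 7–2.
  B vs E: B wins 5–4.
  C vs D: C wins 6–3.
  C vs E: E wins 5–4.
  D vs E: E wins 6–3.
Copeland scores (wins − losses):
  A: 4 − 0 = 4
  B: 2 − 2 = 0
  C: 2 − 2 = 0
  D: 0 − 4 = -4
  E: 2 − 2 = 0
A has the best Copeland score.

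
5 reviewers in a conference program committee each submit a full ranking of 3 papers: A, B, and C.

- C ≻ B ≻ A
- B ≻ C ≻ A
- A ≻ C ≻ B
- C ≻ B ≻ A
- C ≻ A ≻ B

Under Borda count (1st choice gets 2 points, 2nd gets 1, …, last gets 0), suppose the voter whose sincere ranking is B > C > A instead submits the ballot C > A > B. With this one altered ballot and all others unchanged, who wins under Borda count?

Borda totals with the altered ballot: A 4, B 2, C 9.
The winner is unchanged: still C.

C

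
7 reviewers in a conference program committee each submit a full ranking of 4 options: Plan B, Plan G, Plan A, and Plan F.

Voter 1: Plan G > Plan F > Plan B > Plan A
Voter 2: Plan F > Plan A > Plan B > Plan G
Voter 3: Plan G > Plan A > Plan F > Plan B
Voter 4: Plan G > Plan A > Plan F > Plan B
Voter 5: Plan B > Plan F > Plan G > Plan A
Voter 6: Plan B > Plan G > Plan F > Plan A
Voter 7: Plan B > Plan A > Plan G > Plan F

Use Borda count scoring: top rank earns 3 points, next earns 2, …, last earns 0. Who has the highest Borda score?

Borda scores:
  Plan B: 1 + 1 + 0 + 0 + 3 + 3 + 3 = 11
  Plan G: 3 + 0 + 3 + 3 + 1 + 2 + 1 = 13
  Plan A: 0 + 2 + 2 + 2 + 0 + 0 + 2 = 8
  Plan F: 2 + 3 + 1 + 1 + 2 + 1 + 0 = 10
Plan G has the highest total.

Plan G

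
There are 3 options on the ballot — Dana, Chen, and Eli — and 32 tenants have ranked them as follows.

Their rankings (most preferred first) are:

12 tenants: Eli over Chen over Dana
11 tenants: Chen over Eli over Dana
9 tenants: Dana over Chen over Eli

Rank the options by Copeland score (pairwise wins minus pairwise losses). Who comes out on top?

Chen

Pairwise results:
  Dana vs Chen: Chen wins 23–9.
  Dana vs Eli: Eli wins 23–9.
  Chen vs Eli: Chen wins 20–12.
Copeland scores (wins − losses):
  Dana: 0 − 2 = -2
  Chen: 2 − 0 = 2
  Eli: 1 − 1 = 0
Chen has the best Copeland score.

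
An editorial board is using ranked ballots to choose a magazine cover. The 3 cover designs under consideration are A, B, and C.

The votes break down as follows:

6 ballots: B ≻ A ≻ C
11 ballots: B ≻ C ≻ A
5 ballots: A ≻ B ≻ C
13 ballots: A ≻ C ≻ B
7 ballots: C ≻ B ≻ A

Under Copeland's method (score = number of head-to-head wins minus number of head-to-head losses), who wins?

Pairwise results:
  A vs B: B wins 24–18.
  A vs C: A wins 24–18.
  B vs C: B wins 22–20.
Copeland scores (wins − losses):
  A: 1 − 1 = 0
  B: 2 − 0 = 2
  C: 0 − 2 = -2
B has the best Copeland score.

B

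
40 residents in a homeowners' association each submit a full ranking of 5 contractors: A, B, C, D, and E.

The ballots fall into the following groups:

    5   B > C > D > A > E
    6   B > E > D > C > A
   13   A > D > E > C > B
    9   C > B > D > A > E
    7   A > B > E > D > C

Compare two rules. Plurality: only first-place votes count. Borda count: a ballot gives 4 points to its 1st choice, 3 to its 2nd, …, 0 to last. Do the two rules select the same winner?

Yes

Plurality first-place counts: A 20, B 11, C 9, D 0, E 0 → A.
Borda totals: A 94, B 92, C 70, D 86, E 58 → A.
The two rules agree on A.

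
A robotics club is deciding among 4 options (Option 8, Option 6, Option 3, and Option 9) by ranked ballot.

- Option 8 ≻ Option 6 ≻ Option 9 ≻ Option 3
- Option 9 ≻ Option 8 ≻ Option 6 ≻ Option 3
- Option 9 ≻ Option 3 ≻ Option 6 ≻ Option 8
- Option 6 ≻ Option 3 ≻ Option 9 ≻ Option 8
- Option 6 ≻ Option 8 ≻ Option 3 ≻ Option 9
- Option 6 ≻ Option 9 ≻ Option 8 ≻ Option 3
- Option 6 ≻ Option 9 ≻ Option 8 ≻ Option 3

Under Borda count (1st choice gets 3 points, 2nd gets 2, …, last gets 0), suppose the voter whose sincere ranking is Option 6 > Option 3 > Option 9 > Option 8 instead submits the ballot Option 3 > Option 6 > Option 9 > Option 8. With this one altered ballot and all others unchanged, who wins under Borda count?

Option 6

Borda totals with the altered ballot: Option 8 9, Option 6 15, Option 3 6, Option 9 12.
The winner is unchanged: still Option 6.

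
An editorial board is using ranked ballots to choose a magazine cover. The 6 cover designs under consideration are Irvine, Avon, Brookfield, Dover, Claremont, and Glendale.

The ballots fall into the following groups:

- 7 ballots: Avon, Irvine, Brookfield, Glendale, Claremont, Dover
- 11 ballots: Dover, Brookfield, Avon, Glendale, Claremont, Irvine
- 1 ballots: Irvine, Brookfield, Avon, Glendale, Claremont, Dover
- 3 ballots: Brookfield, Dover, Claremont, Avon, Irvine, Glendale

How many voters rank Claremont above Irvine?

Ballots ranking Claremont above Irvine: 11+3 = 14.
Ballots ranking Irvine above Claremont: 7+1 = 8.
So 14 of 22 voters prefer Claremont to Irvine.

14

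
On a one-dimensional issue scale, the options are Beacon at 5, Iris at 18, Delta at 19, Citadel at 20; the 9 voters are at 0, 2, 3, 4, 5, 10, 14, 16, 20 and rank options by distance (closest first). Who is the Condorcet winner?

Beacon

With single-peaked preferences on a line, the Condorcet winner is the candidate closest to the median voter.
The median voter (position 5) is closest to Beacon at 5.
Check: Beacon vs Delta — voters closer to Beacon: 6 of 9.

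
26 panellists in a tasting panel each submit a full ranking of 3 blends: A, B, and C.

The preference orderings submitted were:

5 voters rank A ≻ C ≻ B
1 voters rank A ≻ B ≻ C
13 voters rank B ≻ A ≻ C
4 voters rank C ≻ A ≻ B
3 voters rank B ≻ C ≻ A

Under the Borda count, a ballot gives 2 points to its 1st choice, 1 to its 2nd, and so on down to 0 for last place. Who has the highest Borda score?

Borda scores:
  A: 5·2 + 2 + 13·1 + 4·1 + 3·0 = 29
  B: 5·0 + 1 + 13·2 + 4·0 + 3·2 = 33
  C: 5·1 + 0 + 13·0 + 4·2 + 3·1 = 16
B has the highest total.

B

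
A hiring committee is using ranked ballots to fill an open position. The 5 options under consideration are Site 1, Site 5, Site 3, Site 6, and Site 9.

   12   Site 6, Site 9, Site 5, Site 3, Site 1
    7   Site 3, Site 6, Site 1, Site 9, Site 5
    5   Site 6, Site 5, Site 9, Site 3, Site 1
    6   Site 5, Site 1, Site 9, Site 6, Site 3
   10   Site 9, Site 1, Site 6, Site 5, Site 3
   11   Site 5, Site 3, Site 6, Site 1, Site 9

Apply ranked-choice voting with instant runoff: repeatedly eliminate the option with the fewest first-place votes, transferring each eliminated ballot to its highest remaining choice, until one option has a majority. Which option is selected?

Site 6

Round 1: Site 5 17, Site 6 17, Site 9 10, Site 3 7, Site 1 0. Site 1 has the fewest and is eliminated.
Round 2: Site 5 17, Site 6 17, Site 9 10, Site 3 7. Site 3 has the fewest and is eliminated.
Round 3: Site 6 24, Site 5 17, Site 9 10. Site 9 has the fewest and is eliminated.
Round 4: Site 6 34, Site 5 17. Site 6 has a majority.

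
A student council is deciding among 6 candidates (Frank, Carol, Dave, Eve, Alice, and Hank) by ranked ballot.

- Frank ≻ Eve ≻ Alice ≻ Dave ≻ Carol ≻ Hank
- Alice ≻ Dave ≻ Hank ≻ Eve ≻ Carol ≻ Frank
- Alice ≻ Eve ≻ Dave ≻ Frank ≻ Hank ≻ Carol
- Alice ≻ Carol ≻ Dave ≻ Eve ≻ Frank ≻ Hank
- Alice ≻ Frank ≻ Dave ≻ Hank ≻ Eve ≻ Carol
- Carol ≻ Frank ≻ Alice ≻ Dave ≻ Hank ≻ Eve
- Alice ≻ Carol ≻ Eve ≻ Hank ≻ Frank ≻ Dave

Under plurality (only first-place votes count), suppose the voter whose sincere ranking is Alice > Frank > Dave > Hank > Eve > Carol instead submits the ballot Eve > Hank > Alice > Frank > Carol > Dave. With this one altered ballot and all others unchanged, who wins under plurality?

First-place totals with the altered ballot: Frank 1, Carol 1, Dave 0, Eve 1, Alice 4, Hank 0.
The winner is unchanged: still Alice.

Alice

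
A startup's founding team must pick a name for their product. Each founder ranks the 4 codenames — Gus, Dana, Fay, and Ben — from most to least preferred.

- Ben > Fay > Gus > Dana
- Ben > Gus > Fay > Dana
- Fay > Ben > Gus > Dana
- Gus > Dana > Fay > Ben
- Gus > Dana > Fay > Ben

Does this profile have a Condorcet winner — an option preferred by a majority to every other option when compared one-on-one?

No

Head-to-head results (5 voters total):
Gus vs Dana: Gus wins 5–0.
Gus vs Fay: Gus wins 3–2.
Gus vs Ben: Ben wins 3–2.
Dana vs Fay: Fay wins 3–2.
Dana vs Ben: Ben wins 3–2.
Fay vs Ben: Fay wins 3–2.
No candidate beats all others: Gus beats Fay beats Ben beats Gus, a majority cycle.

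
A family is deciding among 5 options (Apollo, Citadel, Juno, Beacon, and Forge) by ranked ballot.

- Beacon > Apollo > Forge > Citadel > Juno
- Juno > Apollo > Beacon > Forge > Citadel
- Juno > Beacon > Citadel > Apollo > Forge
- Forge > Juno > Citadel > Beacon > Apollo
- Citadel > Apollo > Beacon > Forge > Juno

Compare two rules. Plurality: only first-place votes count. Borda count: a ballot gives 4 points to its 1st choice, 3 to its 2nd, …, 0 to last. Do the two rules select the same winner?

Plurality first-place counts: Apollo 0, Citadel 1, Juno 2, Beacon 1, Forge 1 → Juno.
Borda totals: Apollo 10, Citadel 9, Juno 11, Beacon 12, Forge 8 → Beacon.
The two rules disagree: plurality picks Juno, Borda picks Beacon.

No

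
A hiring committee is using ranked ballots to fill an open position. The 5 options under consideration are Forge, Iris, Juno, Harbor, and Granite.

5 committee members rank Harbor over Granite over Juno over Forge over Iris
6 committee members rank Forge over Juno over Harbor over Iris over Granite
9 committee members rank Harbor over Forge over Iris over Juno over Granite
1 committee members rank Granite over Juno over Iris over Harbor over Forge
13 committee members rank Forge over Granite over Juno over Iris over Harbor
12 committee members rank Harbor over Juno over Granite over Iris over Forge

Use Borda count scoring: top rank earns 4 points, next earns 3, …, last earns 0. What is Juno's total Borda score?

Borda scores:
  Forge: 5·1 + 6·4 + 9·3 + 0 + 13·4 + 12·0 = 108
  Iris: 5·0 + 6·1 + 9·2 + 2 + 13·1 + 12·1 = 51
  Juno: 5·2 + 6·3 + 9·1 + 3 + 13·2 + 12·3 = 102
  Harbor: 5·4 + 6·2 + 9·4 + 1 + 13·0 + 12·4 = 117
  Granite: 5·3 + 6·0 + 9·0 + 4 + 13·3 + 12·2 = 82

102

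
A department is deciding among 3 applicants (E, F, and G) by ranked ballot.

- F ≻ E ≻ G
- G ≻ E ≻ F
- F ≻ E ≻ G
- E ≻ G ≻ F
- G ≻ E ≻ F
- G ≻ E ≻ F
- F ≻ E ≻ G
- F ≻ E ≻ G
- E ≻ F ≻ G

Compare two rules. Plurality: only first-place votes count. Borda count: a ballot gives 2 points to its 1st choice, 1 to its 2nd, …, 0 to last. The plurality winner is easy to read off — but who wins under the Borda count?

Plurality first-place counts: E 2, F 4, G 3 → F.
Borda totals: E 11, F 9, G 7 → E.

E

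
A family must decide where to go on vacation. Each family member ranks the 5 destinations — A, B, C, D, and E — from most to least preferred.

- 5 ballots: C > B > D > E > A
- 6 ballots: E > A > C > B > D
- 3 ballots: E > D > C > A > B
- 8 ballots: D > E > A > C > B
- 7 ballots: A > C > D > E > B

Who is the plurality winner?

E

First-place vote totals:
  A: 7
  B: 0
  C: 5
  D: 8
  E: 9
E has the most first-place votes.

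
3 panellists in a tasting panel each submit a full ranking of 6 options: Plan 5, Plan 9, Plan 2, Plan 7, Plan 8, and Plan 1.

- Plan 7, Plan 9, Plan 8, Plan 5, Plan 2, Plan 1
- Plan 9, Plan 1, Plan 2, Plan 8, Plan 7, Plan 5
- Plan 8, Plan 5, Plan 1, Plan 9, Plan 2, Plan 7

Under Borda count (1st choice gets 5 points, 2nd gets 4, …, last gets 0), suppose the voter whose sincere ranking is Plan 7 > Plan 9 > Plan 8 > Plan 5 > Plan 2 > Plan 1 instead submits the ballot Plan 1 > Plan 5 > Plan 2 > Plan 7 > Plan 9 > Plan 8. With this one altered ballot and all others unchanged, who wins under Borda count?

Plan 1

Borda totals with the altered ballot: Plan 5 8, Plan 9 8, Plan 2 7, Plan 7 3, Plan 8 7, Plan 1 12.
The switch changes the winner from Plan 9 to Plan 1.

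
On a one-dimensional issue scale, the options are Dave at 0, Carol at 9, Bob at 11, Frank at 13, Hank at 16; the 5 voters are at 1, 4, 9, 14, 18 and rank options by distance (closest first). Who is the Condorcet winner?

Carol

With single-peaked preferences on a line, the Condorcet winner is the candidate closest to the median voter.
The median voter (position 9) is closest to Carol at 9.
Check: Carol vs Hank — voters closer to Carol: 3 of 5.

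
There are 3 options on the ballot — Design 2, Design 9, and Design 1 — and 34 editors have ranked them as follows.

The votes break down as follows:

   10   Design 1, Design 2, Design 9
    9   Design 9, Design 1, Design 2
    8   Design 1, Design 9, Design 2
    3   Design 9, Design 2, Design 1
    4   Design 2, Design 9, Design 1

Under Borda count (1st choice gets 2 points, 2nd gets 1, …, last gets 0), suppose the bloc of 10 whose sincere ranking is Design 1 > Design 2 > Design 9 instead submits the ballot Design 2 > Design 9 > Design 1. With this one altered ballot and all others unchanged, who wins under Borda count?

Borda totals with the altered ballot: Design 2 31, Design 9 46, Design 1 25.
The switch changes the winner from Design 1 to Design 9.

Design 9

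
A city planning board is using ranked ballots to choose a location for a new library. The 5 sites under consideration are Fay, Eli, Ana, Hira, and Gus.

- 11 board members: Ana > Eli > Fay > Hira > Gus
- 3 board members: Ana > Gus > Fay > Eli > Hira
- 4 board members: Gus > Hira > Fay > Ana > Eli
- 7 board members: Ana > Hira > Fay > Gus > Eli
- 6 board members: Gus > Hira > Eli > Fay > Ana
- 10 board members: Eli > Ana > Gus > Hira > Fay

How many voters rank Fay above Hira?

Ballots ranking Fay above Hira: 11+3 = 14.
Ballots ranking Hira above Fay: 4+7+6+10 = 27.
So 14 of 41 voters prefer Fay to Hira.

14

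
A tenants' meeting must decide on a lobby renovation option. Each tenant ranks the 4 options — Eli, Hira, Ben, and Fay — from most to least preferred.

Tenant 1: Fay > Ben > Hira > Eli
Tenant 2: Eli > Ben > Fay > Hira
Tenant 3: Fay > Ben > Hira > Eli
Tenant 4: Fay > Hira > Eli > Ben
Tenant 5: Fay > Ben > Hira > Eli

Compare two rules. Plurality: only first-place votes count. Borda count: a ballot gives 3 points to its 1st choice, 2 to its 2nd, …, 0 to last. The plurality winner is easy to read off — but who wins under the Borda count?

Fay

Plurality first-place counts: Eli 1, Hira 0, Ben 0, Fay 4 → Fay.
Borda totals: Eli 4, Hira 5, Ben 8, Fay 13 → Fay.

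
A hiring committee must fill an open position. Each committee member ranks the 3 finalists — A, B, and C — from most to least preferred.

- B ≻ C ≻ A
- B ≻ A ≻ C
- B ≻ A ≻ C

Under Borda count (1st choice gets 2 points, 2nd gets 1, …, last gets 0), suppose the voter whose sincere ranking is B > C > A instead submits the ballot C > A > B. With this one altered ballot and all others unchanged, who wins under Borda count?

B

Borda totals with the altered ballot: A 3, B 4, C 2.
The winner is unchanged: still B.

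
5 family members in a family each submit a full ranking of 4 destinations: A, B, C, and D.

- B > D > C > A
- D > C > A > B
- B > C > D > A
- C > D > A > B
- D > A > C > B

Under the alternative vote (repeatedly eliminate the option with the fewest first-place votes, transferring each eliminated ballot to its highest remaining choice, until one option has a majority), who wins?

Round 1: B 2, D 2, C 1, A 0. A has the fewest and is eliminated.
Round 2: B 2, D 2, C 1. C has the fewest and is eliminated.
Round 3: D 3, B 2. D has a majority.

D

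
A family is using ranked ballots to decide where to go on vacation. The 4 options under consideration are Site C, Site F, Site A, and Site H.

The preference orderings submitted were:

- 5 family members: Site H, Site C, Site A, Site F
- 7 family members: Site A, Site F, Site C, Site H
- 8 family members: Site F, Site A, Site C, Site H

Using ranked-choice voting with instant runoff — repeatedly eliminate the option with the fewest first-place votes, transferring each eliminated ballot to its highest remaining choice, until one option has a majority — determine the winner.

Site A

Round 1: Site F 8, Site A 7, Site H 5, Site C 0. Site C has the fewest and is eliminated.
Round 2: Site F 8, Site A 7, Site H 5. Site H has the fewest and is eliminated.
Round 3: Site A 12, Site F 8. Site A has a majority.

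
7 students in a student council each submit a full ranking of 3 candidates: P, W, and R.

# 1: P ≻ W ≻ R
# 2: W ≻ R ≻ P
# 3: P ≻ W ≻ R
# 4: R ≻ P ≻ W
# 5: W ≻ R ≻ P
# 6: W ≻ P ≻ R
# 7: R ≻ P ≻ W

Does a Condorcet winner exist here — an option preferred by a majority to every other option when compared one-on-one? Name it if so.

None — there is no Condorcet winner

Head-to-head results (7 voters total):
P vs W: P wins 4–3.
P vs R: R wins 4–3.
W vs R: W wins 5–2.
No candidate beats all others: P beats W beats R beats P, a majority cycle.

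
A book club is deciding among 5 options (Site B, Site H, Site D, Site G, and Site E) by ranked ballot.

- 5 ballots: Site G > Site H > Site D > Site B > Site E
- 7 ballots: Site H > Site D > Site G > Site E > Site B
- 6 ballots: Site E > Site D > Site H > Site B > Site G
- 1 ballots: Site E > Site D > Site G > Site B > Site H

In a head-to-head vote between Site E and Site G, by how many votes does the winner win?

Ballots ranking Site E above Site G: 6+1 = 7.
Ballots ranking Site G above Site E: 5+7 = 12.
Site G wins 12–7, a margin of 5.

5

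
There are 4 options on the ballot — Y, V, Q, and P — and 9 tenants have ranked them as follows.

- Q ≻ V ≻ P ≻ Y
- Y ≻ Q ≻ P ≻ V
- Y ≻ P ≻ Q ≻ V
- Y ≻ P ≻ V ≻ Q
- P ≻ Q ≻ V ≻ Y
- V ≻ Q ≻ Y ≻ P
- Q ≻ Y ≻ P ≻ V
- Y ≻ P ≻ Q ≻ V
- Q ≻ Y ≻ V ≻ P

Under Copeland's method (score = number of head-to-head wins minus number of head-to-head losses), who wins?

Pairwise results:
  Y vs V: Y wins 6–3.
  Y vs Q: Q wins 5–4.
  Y vs P: Y wins 7–2.
  V vs Q: Q wins 7–2.
  V vs P: P wins 6–3.
  Q vs P: Q wins 5–4.
Copeland scores (wins − losses):
  Y: 2 − 1 = 1
  V: 0 − 3 = -3
  Q: 3 − 0 = 3
  P: 1 − 2 = -1
Q has the best Copeland score.

Q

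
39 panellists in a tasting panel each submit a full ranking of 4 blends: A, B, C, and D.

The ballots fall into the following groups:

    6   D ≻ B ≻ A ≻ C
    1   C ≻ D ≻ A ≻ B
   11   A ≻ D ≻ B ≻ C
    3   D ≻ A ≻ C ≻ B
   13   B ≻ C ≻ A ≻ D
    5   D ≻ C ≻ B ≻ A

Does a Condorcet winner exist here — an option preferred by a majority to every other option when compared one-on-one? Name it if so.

Head-to-head results (39 voters total):
A vs B: B wins 24–15.
A vs C: A wins 20–19.
A vs D: A wins 24–15.
B vs C: B wins 30–9.
B vs D: D wins 26–13.
C vs D: D wins 25–14.
No candidate beats all others: A beats D beats B beats A, a majority cycle.

There is no Condorcet winner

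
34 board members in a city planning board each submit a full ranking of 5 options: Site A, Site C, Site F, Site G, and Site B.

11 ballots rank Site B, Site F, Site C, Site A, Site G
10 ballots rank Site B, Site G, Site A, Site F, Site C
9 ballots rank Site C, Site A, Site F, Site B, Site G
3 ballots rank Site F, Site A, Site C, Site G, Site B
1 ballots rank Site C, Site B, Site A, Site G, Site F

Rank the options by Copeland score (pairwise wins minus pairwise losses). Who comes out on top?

Pairwise results:
  Site A vs Site C: Site C wins 21–13.
  Site A vs Site F: Site A wins 20–14.
  Site A vs Site G: Site A wins 24–10.
  Site A vs Site B: Site B wins 22–12.
  Site C vs Site F: Site F wins 24–10.
  Site C vs Site G: Site C wins 24–10.
  Site C vs Site B: Site B wins 21–13.
  Site F vs Site G: Site F wins 23–11.
  Site F vs Site B: Site B wins 22–12.
  Site G vs Site B: Site B wins 31–3.
Copeland scores (wins − losses):
  Site A: 2 − 2 = 0
  Site C: 2 − 2 = 0
  Site F: 2 − 2 = 0
  Site G: 0 − 4 = -4
  Site B: 4 − 0 = 4
Site B has the best Copeland score.

Site B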